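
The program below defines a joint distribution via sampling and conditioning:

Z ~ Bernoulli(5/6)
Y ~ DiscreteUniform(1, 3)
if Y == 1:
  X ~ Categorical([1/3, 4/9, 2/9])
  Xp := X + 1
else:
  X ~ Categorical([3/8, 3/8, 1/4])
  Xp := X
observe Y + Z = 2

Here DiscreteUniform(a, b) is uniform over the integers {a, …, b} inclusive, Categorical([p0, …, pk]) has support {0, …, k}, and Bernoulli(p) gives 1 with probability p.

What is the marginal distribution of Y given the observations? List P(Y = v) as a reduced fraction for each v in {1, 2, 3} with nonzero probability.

Enumerate traces; 6 have nonzero weight after conditioning:
  (Z=0, Y=2, X=0) weight 1/48
  (Z=0, Y=2, X=1) weight 1/48
  (Z=0, Y=2, X=2) weight 1/72
  (Z=1, Y=1, X=0) weight 5/54
  (Z=1, Y=1, X=1) weight 10/81
  (Z=1, Y=1, X=2) weight 5/81
Group by Y:
  weight(Y=1) = 5/18
  weight(Y=2) = 1/18
Total weight = 5/18 + 1/18 = 1/3
P(Y=1 | obs) = 5/18 / 1/3 = 5/6
P(Y=2 | obs) = 1/18 / 1/3 = 1/6

P(Y=1) = 5/6, P(Y=2) = 1/6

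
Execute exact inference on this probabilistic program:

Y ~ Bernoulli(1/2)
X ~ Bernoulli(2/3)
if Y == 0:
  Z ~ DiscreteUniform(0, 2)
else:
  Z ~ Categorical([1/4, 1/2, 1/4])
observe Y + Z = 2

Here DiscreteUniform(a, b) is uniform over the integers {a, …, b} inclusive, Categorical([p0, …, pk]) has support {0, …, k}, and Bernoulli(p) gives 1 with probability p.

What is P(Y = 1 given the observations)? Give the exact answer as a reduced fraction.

P(Y = 1 | obs) = 3/5

Enumerate traces; 4 have nonzero weight after conditioning:
  (Y=0, X=0, Z=2) weight 1/18
  (Y=0, X=1, Z=2) weight 1/9
  (Y=1, X=0, Z=1) weight 1/12
  (Y=1, X=1, Z=1) weight 1/6
Group by Y:
  weight(Y=0) = 1/6
  weight(Y=1) = 1/4
Total weight = 1/6 + 1/4 = 5/12
P(Y=0 | obs) = 1/6 / 5/12 = 2/5
P(Y=1 | obs) = 1/4 / 5/12 = 3/5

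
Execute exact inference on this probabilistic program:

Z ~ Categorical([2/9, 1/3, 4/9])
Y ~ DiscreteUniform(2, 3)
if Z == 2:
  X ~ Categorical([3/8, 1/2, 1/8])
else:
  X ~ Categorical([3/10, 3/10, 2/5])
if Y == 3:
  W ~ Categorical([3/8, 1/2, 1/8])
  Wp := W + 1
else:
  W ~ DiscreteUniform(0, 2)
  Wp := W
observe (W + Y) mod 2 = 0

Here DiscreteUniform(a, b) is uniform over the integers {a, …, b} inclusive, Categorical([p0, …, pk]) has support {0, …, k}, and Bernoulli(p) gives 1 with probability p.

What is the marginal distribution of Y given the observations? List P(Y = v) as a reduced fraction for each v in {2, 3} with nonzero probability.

P(Y=2) = 4/7, P(Y=3) = 3/7

Enumerate traces; 27 have nonzero weight after conditioning:
  (Z=0, Y=2, X=0, W=0) weight 1/90
  (Z=0, Y=2, X=0, W=2) weight 1/90
  (Z=0, Y=2, X=1, W=0) weight 1/90
  (Z=0, Y=2, X=1, W=2) weight 1/90
  (Z=0, Y=2, X=2, W=0) weight 2/135
  (Z=0, Y=2, X=2, W=2) weight 2/135
  (Z=0, Y=3, X=0, W=1) weight 1/60
  (Z=0, Y=3, X=1, W=1) weight 1/60
  … 19 more
Group by Y:
  weight(Y=2) = 1/3
  weight(Y=3) = 1/4
Total weight = 1/3 + 1/4 = 7/12
P(Y=2 | obs) = 1/3 / 7/12 = 4/7
P(Y=3 | obs) = 1/4 / 7/12 = 3/7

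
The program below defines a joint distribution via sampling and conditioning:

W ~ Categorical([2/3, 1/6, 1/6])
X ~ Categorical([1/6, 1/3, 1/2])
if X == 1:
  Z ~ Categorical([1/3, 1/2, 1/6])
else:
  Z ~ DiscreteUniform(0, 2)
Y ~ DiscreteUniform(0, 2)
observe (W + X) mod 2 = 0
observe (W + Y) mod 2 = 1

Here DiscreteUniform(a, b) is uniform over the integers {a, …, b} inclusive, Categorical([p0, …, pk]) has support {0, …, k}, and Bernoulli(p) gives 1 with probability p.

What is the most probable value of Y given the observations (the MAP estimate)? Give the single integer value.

argmax_v P(Y = v | obs) = 1

Enumerate traces; 18 have nonzero weight after conditioning:
  (W=0, X=0, Z=0, Y=1) weight 1/81
  (W=0, X=0, Z=1, Y=1) weight 1/81
  (W=0, X=0, Z=2, Y=1) weight 1/81
  (W=0, X=2, Z=0, Y=1) weight 1/27
  (W=0, X=2, Z=1, Y=1) weight 1/27
  (W=0, X=2, Z=2, Y=1) weight 1/27
  (W=1, X=1, Z=0, Y=0) weight 1/162
  (W=1, X=1, Z=0, Y=2) weight 1/162
  … 10 more
Group by Y:
  weight(Y=0) = 1/54
  weight(Y=1) = 5/27
  weight(Y=2) = 1/54
Total weight = 1/54 + 5/27 + 1/54 = 2/9
P(Y=0 | obs) = 1/54 / 2/9 = 1/12
P(Y=1 | obs) = 5/27 / 2/9 = 5/6
P(Y=2 | obs) = 1/54 / 2/9 = 1/12
argmax = 1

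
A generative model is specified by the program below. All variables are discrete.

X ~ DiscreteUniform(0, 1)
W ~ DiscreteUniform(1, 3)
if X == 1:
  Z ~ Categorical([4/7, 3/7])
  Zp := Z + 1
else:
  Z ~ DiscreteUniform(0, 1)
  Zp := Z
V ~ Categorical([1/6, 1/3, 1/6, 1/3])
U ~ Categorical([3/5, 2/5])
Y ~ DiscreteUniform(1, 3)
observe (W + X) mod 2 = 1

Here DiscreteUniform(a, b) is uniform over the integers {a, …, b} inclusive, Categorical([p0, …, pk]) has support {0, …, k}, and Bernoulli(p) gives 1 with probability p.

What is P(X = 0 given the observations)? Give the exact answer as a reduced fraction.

P(X = 0 | obs) = 2/3

Enumerate traces; 144 have nonzero weight after conditioning:
  (X=0, W=1, Z=0, V=0, U=0, Y=1) weight 1/360
  (X=0, W=1, Z=0, V=0, U=0, Y=2) weight 1/360
  (X=0, W=1, Z=0, V=0, U=0, Y=3) weight 1/360
  (X=0, W=1, Z=0, V=0, U=1, Y=1) weight 1/540
  (X=0, W=1, Z=0, V=0, U=1, Y=2) weight 1/540
  (X=0, W=1, Z=0, V=0, U=1, Y=3) weight 1/540
  (X=0, W=1, Z=0, V=1, U=0, Y=1) weight 1/180
  (X=0, W=1, Z=0, V=1, U=0, Y=2) weight 1/180
  (X=1, W=2, Z=0, V=0, U=0, Y=1) weight 1/315
  … 135 more
Group by X:
  weight(X=0) = 1/3
  weight(X=1) = 1/6
Total weight = 1/3 + 1/6 = 1/2
P(X=0 | obs) = 1/3 / 1/2 = 2/3
P(X=1 | obs) = 1/6 / 1/2 = 1/3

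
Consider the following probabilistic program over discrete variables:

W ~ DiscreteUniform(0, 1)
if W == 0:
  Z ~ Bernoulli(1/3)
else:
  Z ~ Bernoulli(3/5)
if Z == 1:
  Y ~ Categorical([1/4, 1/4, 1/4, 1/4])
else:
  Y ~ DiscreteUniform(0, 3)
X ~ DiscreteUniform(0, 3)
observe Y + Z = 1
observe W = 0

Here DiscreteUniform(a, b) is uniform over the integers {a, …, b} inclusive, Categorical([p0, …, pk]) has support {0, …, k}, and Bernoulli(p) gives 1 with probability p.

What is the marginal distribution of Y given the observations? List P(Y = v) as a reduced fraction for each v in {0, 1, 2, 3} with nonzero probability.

P(Y=0) = 1/3, P(Y=1) = 2/3

Enumerate traces; 8 have nonzero weight after conditioning:
  (W=0, Z=0, Y=1, X=0) weight 1/48
  (W=0, Z=0, Y=1, X=1) weight 1/48
  (W=0, Z=0, Y=1, X=2) weight 1/48
  (W=0, Z=0, Y=1, X=3) weight 1/48
  (W=0, Z=1, Y=0, X=0) weight 1/96
  (W=0, Z=1, Y=0, X=1) weight 1/96
  (W=0, Z=1, Y=0, X=2) weight 1/96
  (W=0, Z=1, Y=0, X=3) weight 1/96
Group by Y:
  weight(Y=0) = 1/24
  weight(Y=1) = 1/12
Total weight = 1/24 + 1/12 = 1/8
P(Y=0 | obs) = 1/24 / 1/8 = 1/3
P(Y=1 | obs) = 1/12 / 1/8 = 2/3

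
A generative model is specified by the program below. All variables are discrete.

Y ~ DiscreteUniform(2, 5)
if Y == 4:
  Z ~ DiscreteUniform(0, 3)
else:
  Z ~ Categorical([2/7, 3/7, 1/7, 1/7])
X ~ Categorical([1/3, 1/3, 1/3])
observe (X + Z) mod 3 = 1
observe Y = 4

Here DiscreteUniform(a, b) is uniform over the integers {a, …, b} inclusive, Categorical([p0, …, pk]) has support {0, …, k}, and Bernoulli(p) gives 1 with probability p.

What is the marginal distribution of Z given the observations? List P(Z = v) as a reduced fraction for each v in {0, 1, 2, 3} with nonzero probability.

P(Z=0) = 1/4, P(Z=1) = 1/4, P(Z=2) = 1/4, P(Z=3) = 1/4

Enumerate traces; 4 have nonzero weight after conditioning:
  (Y=4, Z=0, X=1) weight 1/48
  (Y=4, Z=1, X=0) weight 1/48
  (Y=4, Z=2, X=2) weight 1/48
  (Y=4, Z=3, X=1) weight 1/48
Group by Z:
  weight(Z=0) = 1/48
  weight(Z=1) = 1/48
  weight(Z=2) = 1/48
  weight(Z=3) = 1/48
Total weight = 1/48 + 1/48 + 1/48 + 1/48 = 1/12
P(Z=0 | obs) = 1/48 / 1/12 = 1/4
P(Z=1 | obs) = 1/48 / 1/12 = 1/4
P(Z=2 | obs) = 1/48 / 1/12 = 1/4
P(Z=3 | obs) = 1/48 / 1/12 = 1/4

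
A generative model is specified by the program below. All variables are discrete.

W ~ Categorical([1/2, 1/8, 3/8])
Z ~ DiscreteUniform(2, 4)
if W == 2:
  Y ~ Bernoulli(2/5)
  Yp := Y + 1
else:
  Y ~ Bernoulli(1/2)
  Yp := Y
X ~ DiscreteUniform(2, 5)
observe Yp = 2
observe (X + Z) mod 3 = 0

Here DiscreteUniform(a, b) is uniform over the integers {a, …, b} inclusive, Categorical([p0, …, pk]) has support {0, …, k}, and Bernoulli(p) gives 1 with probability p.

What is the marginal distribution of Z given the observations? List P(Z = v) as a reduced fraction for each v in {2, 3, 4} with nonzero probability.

P(Z=2) = 1/4, P(Z=3) = 1/4, P(Z=4) = 1/2

Enumerate traces; 4 have nonzero weight after conditioning:
  (W=2, Z=2, Y=1, X=4) weight 1/80
  (W=2, Z=3, Y=1, X=3) weight 1/80
  (W=2, Z=4, Y=1, X=2) weight 1/80
  (W=2, Z=4, Y=1, X=5) weight 1/80
Group by Z:
  weight(Z=2) = 1/80
  weight(Z=3) = 1/80
  weight(Z=4) = 1/40
Total weight = 1/80 + 1/80 + 1/40 = 1/20
P(Z=2 | obs) = 1/80 / 1/20 = 1/4
P(Z=3 | obs) = 1/80 / 1/20 = 1/4
P(Z=4 | obs) = 1/40 / 1/20 = 1/2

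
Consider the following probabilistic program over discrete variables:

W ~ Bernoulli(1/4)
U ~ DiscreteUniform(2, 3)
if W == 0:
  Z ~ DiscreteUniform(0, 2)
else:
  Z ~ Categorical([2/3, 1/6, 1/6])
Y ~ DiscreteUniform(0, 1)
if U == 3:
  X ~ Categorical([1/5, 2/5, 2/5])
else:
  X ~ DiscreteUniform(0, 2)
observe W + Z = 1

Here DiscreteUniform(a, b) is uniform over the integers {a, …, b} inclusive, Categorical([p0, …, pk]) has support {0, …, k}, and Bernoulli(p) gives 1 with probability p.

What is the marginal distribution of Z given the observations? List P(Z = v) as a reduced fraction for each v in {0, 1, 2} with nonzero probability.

P(Z=0) = 2/5, P(Z=1) = 3/5

Enumerate traces; 24 have nonzero weight after conditioning:
  (W=0, U=2, Z=1, Y=0, X=0) weight 1/48
  (W=0, U=2, Z=1, Y=0, X=1) weight 1/48
  (W=0, U=2, Z=1, Y=0, X=2) weight 1/48
  (W=0, U=2, Z=1, Y=1, X=0) weight 1/48
  (W=0, U=2, Z=1, Y=1, X=1) weight 1/48
  (W=0, U=2, Z=1, Y=1, X=2) weight 1/48
  (W=0, U=3, Z=1, Y=0, X=0) weight 1/80
  (W=0, U=3, Z=1, Y=0, X=1) weight 1/40
  (W=1, U=2, Z=0, Y=0, X=0) weight 1/72
  … 15 more
Group by Z:
  weight(Z=0) = 1/6
  weight(Z=1) = 1/4
Total weight = 1/6 + 1/4 = 5/12
P(Z=0 | obs) = 1/6 / 5/12 = 2/5
P(Z=1 | obs) = 1/4 / 5/12 = 3/5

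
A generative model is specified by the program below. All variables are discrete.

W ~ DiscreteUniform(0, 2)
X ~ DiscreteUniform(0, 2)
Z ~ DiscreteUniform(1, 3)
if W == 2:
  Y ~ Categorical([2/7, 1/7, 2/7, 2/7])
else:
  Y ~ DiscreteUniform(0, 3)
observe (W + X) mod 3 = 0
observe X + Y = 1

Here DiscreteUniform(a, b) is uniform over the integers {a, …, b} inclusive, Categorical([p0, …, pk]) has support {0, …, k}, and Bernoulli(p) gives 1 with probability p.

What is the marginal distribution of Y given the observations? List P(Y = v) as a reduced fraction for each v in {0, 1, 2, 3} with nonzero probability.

P(Y=0) = 8/15, P(Y=1) = 7/15

Enumerate traces; 6 have nonzero weight after conditioning:
  (W=0, X=0, Z=1, Y=1) weight 1/108
  (W=0, X=0, Z=2, Y=1) weight 1/108
  (W=0, X=0, Z=3, Y=1) weight 1/108
  (W=2, X=1, Z=1, Y=0) weight 2/189
  (W=2, X=1, Z=2, Y=0) weight 2/189
  (W=2, X=1, Z=3, Y=0) weight 2/189
Group by Y:
  weight(Y=0) = 2/63
  weight(Y=1) = 1/36
Total weight = 2/63 + 1/36 = 5/84
P(Y=0 | obs) = 2/63 / 5/84 = 8/15
P(Y=1 | obs) = 1/36 / 5/84 = 7/15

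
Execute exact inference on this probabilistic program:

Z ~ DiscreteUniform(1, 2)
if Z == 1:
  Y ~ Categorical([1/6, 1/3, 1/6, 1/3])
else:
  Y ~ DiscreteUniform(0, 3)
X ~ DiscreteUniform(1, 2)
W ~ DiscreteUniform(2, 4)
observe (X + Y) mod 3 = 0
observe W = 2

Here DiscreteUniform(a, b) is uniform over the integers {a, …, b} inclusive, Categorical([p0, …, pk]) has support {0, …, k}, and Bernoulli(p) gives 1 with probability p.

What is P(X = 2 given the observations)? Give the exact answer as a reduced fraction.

P(X = 2 | obs) = 7/12

Enumerate traces; 4 have nonzero weight after conditioning:
  (Z=1, Y=1, X=2, W=2) weight 1/36
  (Z=1, Y=2, X=1, W=2) weight 1/72
  (Z=2, Y=1, X=2, W=2) weight 1/48
  (Z=2, Y=2, X=1, W=2) weight 1/48
Group by X:
  weight(X=1) = 5/144
  weight(X=2) = 7/144
Total weight = 5/144 + 7/144 = 1/12
P(X=1 | obs) = 5/144 / 1/12 = 5/12
P(X=2 | obs) = 7/144 / 1/12 = 7/12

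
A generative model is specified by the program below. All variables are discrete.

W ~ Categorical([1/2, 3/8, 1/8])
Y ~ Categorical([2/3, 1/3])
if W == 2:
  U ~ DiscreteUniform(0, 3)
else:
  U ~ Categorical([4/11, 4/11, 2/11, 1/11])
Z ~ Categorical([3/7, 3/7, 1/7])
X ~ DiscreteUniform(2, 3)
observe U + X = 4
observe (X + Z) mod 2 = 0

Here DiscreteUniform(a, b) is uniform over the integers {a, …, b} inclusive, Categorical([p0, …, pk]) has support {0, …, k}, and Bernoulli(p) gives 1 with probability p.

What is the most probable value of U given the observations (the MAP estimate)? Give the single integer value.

argmax_v P(U = v | obs) = 1

Enumerate traces; 18 have nonzero weight after conditioning:
  (W=0, Y=0, U=1, Z=1, X=3) weight 2/77
  (W=0, Y=0, U=2, Z=0, X=2) weight 1/77
  (W=0, Y=0, U=2, Z=2, X=2) weight 1/231
  (W=0, Y=1, U=1, Z=1, X=3) weight 1/77
  (W=0, Y=1, U=2, Z=0, X=2) weight 1/154
  (W=0, Y=1, U=2, Z=2, X=2) weight 1/462
  (W=1, Y=0, U=1, Z=1, X=3) weight 3/154
  (W=1, Y=0, U=2, Z=0, X=2) weight 3/308
  … 10 more
Group by U:
  weight(U=1) = 369/4928
  weight(U=2) = 67/1232
Total weight = 369/4928 + 67/1232 = 91/704
P(U=1 | obs) = 369/4928 / 91/704 = 369/637
P(U=2 | obs) = 67/1232 / 91/704 = 268/637
argmax = 1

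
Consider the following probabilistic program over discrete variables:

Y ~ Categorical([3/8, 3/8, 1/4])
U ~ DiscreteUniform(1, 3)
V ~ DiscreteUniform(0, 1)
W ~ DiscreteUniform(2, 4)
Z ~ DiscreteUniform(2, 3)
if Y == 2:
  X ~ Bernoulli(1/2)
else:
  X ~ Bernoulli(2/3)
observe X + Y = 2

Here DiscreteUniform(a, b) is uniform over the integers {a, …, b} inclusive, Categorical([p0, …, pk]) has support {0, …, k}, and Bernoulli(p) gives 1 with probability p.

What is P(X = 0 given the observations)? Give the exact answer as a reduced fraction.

P(X = 0 | obs) = 1/3

Enumerate traces; 72 have nonzero weight after conditioning:
  (Y=1, U=1, V=0, W=2, Z=2, X=1) weight 1/144
  (Y=1, U=1, V=0, W=2, Z=3, X=1) weight 1/144
  (Y=1, U=1, V=0, W=3, Z=2, X=1) weight 1/144
  (Y=1, U=1, V=0, W=3, Z=3, X=1) weight 1/144
  (Y=1, U=1, V=0, W=4, Z=2, X=1) weight 1/144
  (Y=1, U=1, V=0, W=4, Z=3, X=1) weight 1/144
  (Y=1, U=1, V=1, W=2, Z=2, X=1) weight 1/144
  (Y=1, U=1, V=1, W=2, Z=3, X=1) weight 1/144
  (Y=2, U=1, V=0, W=2, Z=2, X=0) weight 1/288
  … 63 more
Group by X:
  weight(X=0) = 1/8
  weight(X=1) = 1/4
Total weight = 1/8 + 1/4 = 3/8
P(X=0 | obs) = 1/8 / 3/8 = 1/3
P(X=1 | obs) = 1/4 / 3/8 = 2/3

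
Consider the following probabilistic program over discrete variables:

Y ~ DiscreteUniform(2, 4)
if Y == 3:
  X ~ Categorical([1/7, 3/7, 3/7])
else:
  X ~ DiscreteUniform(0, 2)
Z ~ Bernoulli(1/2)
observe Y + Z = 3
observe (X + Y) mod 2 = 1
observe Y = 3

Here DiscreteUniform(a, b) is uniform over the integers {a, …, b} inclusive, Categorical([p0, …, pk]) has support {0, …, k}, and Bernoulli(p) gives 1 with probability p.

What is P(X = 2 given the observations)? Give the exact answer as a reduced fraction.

P(X = 2 | obs) = 3/4

Enumerate traces; 2 have nonzero weight after conditioning:
  (Y=3, X=0, Z=0) weight 1/42
  (Y=3, X=2, Z=0) weight 1/14
Group by X:
  weight(X=0) = 1/42
  weight(X=2) = 1/14
Total weight = 1/42 + 1/14 = 2/21
P(X=0 | obs) = 1/42 / 2/21 = 1/4
P(X=2 | obs) = 1/14 / 2/21 = 3/4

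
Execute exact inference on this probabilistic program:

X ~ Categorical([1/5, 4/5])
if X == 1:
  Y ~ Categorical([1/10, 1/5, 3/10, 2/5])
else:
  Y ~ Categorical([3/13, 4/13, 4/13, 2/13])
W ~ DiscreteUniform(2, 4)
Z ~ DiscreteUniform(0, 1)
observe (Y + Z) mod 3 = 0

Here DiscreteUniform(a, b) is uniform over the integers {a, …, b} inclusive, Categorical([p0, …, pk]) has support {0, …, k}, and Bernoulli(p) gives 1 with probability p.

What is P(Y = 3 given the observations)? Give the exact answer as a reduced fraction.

P(Y = 3 | obs) = 114/253

Enumerate traces; 18 have nonzero weight after conditioning:
  (X=0, Y=0, W=2, Z=0) weight 1/130
  (X=0, Y=0, W=3, Z=0) weight 1/130
  (X=0, Y=0, W=4, Z=0) weight 1/130
  (X=0, Y=2, W=2, Z=1) weight 2/195
  (X=0, Y=2, W=3, Z=1) weight 2/195
  (X=0, Y=2, W=4, Z=1) weight 2/195
  (X=0, Y=3, W=2, Z=0) weight 1/195
  (X=0, Y=3, W=3, Z=0) weight 1/195
  … 10 more
Group by Y:
  weight(Y=0) = 41/650
  weight(Y=2) = 49/325
  weight(Y=3) = 57/325
Total weight = 41/650 + 49/325 + 57/325 = 253/650
P(Y=0 | obs) = 41/650 / 253/650 = 41/253
P(Y=2 | obs) = 49/325 / 253/650 = 98/253
P(Y=3 | obs) = 57/325 / 253/650 = 114/253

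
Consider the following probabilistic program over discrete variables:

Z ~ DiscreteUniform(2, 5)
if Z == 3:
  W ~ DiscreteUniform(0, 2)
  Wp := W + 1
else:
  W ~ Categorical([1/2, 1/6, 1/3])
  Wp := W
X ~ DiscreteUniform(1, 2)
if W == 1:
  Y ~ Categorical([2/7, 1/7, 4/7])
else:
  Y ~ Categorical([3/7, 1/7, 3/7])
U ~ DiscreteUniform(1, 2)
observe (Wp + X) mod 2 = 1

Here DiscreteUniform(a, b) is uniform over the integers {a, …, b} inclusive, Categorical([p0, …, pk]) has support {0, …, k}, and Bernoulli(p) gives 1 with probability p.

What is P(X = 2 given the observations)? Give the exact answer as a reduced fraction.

P(X = 2 | obs) = 7/24

Enumerate traces; 72 have nonzero weight after conditioning:
  (Z=2, W=0, X=1, Y=0, U=1) weight 3/224
  (Z=2, W=0, X=1, Y=0, U=2) weight 3/224
  (Z=2, W=0, X=1, Y=1, U=1) weight 1/224
  (Z=2, W=0, X=1, Y=1, U=2) weight 1/224
  (Z=2, W=0, X=1, Y=2, U=1) weight 3/224
  (Z=2, W=0, X=1, Y=2, U=2) weight 3/224
  (Z=2, W=1, X=2, Y=0, U=1) weight 1/336
  (Z=2, W=1, X=2, Y=0, U=2) weight 1/336
  … 64 more
Group by X:
  weight(X=1) = 17/48
  weight(X=2) = 7/48
Total weight = 17/48 + 7/48 = 1/2
P(X=1 | obs) = 17/48 / 1/2 = 17/24
P(X=2 | obs) = 7/48 / 1/2 = 7/24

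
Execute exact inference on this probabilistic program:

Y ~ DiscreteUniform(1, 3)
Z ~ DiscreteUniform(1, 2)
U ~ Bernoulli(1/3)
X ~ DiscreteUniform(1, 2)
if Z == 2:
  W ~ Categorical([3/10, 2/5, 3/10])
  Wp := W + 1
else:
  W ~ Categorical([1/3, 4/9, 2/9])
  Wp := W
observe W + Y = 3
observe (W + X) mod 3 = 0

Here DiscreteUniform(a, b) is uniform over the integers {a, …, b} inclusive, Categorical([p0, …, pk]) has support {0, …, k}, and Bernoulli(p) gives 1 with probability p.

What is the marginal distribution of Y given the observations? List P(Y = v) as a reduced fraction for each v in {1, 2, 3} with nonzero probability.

Enumerate traces; 8 have nonzero weight after conditioning:
  (Y=1, Z=1, U=0, X=1, W=2) weight 1/81
  (Y=1, Z=1, U=1, X=1, W=2) weight 1/162
  (Y=1, Z=2, U=0, X=1, W=2) weight 1/60
  (Y=1, Z=2, U=1, X=1, W=2) weight 1/120
  (Y=2, Z=1, U=0, X=2, W=1) weight 2/81
  (Y=2, Z=1, U=1, X=2, W=1) weight 1/81
  (Y=2, Z=2, U=0, X=2, W=1) weight 1/45
  (Y=2, Z=2, U=1, X=2, W=1) weight 1/90
Group by Y:
  weight(Y=1) = 47/1080
  weight(Y=2) = 19/270
Total weight = 47/1080 + 19/270 = 41/360
P(Y=1 | obs) = 47/1080 / 41/360 = 47/123
P(Y=2 | obs) = 19/270 / 41/360 = 76/123

P(Y=1) = 47/123, P(Y=2) = 76/123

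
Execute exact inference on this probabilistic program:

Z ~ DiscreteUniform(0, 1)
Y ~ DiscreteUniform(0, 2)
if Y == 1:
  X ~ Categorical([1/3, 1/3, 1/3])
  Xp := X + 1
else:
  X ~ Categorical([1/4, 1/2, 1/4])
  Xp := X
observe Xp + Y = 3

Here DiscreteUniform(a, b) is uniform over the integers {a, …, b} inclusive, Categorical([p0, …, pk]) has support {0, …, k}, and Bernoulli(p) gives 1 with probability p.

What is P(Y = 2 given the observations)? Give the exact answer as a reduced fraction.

P(Y = 2 | obs) = 3/5

Enumerate traces; 4 have nonzero weight after conditioning:
  (Z=0, Y=1, X=1) weight 1/18
  (Z=0, Y=2, X=1) weight 1/12
  (Z=1, Y=1, X=1) weight 1/18
  (Z=1, Y=2, X=1) weight 1/12
Group by Y:
  weight(Y=1) = 1/9
  weight(Y=2) = 1/6
Total weight = 1/9 + 1/6 = 5/18
P(Y=1 | obs) = 1/9 / 5/18 = 2/5
P(Y=2 | obs) = 1/6 / 5/18 = 3/5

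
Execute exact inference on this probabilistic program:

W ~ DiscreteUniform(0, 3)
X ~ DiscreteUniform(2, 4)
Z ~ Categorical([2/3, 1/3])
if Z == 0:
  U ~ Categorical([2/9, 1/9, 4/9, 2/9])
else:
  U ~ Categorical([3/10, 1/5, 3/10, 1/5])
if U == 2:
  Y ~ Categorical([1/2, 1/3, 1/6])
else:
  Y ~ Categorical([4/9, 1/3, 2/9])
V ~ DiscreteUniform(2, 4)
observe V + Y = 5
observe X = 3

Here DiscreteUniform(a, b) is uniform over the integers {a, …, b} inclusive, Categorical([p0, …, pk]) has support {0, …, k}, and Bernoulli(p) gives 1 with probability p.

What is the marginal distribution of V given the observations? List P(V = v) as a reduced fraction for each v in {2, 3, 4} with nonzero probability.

P(V=3) = 973/2593, P(V=4) = 1620/2593

Enumerate traces; 64 have nonzero weight after conditioning:
  (W=0, X=3, Z=0, U=0, Y=1, V=4) weight 1/729
  (W=0, X=3, Z=0, U=0, Y=2, V=3) weight 2/2187
  (W=0, X=3, Z=0, U=1, Y=1, V=4) weight 1/1458
  (W=0, X=3, Z=0, U=1, Y=2, V=3) weight 1/2187
  (W=0, X=3, Z=0, U=2, Y=1, V=4) weight 2/729
  (W=0, X=3, Z=0, U=2, Y=2, V=3) weight 1/729
  (W=0, X=3, Z=0, U=3, Y=1, V=4) weight 1/729
  (W=0, X=3, Z=0, U=3, Y=2, V=3) weight 2/2187
  … 56 more
Group by V:
  weight(V=3) = 973/43740
  weight(V=4) = 1/27
Total weight = 973/43740 + 1/27 = 2593/43740
P(V=3 | obs) = 973/43740 / 2593/43740 = 973/2593
P(V=4 | obs) = 1/27 / 2593/43740 = 1620/2593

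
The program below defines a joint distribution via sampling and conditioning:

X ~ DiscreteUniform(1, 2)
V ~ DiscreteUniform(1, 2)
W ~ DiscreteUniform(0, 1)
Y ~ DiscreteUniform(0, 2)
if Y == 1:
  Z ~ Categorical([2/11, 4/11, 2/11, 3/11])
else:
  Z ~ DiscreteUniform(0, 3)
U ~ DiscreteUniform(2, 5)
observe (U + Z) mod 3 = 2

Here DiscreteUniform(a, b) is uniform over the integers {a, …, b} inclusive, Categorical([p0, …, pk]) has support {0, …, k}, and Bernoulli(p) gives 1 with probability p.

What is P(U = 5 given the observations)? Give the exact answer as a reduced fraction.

P(U = 5 | obs) = 16/49

Enumerate traces; 144 have nonzero weight after conditioning:
  (X=1, V=1, W=0, Y=0, Z=0, U=2) weight 1/384
  (X=1, V=1, W=0, Y=0, Z=0, U=5) weight 1/384
  (X=1, V=1, W=0, Y=0, Z=1, U=4) weight 1/384
  (X=1, V=1, W=0, Y=0, Z=2, U=3) weight 1/384
  (X=1, V=1, W=0, Y=0, Z=3, U=2) weight 1/384
  (X=1, V=1, W=0, Y=0, Z=3, U=5) weight 1/384
  (X=1, V=1, W=0, Y=1, Z=0, U=2) weight 1/528
  (X=1, V=1, W=0, Y=1, Z=0, U=5) weight 1/528
  … 136 more
Group by U:
  weight(U=2) = 4/33
  weight(U=3) = 5/88
  weight(U=4) = 19/264
  weight(U=5) = 4/33
Total weight = 4/33 + 5/88 + 19/264 + 4/33 = 49/132
P(U=2 | obs) = 4/33 / 49/132 = 16/49
P(U=3 | obs) = 5/88 / 49/132 = 15/98
P(U=4 | obs) = 19/264 / 49/132 = 19/98
P(U=5 | obs) = 4/33 / 49/132 = 16/49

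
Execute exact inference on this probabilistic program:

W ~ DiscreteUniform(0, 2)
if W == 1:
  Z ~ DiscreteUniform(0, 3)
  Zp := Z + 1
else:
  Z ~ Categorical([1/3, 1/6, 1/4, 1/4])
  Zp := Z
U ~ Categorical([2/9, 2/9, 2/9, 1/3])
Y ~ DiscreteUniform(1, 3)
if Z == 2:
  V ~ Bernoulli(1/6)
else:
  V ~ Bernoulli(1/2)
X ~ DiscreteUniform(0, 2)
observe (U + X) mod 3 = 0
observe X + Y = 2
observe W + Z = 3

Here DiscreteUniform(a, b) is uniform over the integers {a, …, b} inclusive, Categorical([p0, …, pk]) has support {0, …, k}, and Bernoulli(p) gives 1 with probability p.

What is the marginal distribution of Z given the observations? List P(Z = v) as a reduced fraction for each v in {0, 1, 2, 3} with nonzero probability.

P(Z=1) = 1/4, P(Z=2) = 3/8, P(Z=3) = 3/8

Enumerate traces; 18 have nonzero weight after conditioning:
  (W=0, Z=3, U=0, Y=2, V=0, X=0) weight 1/972
  (W=0, Z=3, U=0, Y=2, V=1, X=0) weight 1/972
  (W=0, Z=3, U=2, Y=1, V=0, X=1) weight 1/972
  (W=0, Z=3, U=2, Y=1, V=1, X=1) weight 1/972
  (W=0, Z=3, U=3, Y=2, V=0, X=0) weight 1/648
  (W=0, Z=3, U=3, Y=2, V=1, X=0) weight 1/648
  (W=1, Z=2, U=0, Y=2, V=0, X=0) weight 5/2916
  (W=1, Z=2, U=0, Y=2, V=1, X=0) weight 1/2916
  (W=2, Z=1, U=0, Y=2, V=0, X=0) weight 1/1458
  … 9 more
Group by Z:
  weight(Z=1) = 7/1458
  weight(Z=2) = 7/972
  weight(Z=3) = 7/972
Total weight = 7/1458 + 7/972 + 7/972 = 14/729
P(Z=1 | obs) = 7/1458 / 14/729 = 1/4
P(Z=2 | obs) = 7/972 / 14/729 = 3/8
P(Z=3 | obs) = 7/972 / 14/729 = 3/8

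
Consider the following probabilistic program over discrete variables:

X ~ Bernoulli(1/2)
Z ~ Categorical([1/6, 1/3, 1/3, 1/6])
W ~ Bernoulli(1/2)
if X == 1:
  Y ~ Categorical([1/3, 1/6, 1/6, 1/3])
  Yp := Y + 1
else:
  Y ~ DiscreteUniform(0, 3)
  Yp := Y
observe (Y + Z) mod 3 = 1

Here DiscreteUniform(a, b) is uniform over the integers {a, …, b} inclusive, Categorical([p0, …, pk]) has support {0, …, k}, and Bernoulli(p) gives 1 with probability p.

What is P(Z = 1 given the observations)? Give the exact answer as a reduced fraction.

Enumerate traces; 20 have nonzero weight after conditioning:
  (X=0, Z=0, W=0, Y=1) weight 1/96
  (X=0, Z=0, W=1, Y=1) weight 1/96
  (X=0, Z=1, W=0, Y=0) weight 1/48
  (X=0, Z=1, W=0, Y=3) weight 1/48
  (X=0, Z=1, W=1, Y=0) weight 1/48
  (X=0, Z=1, W=1, Y=3) weight 1/48
  (X=0, Z=2, W=0, Y=2) weight 1/48
  (X=0, Z=2, W=1, Y=2) weight 1/48
  (X=0, Z=3, W=0, Y=1) weight 1/96
  … 11 more
Group by Z:
  weight(Z=0) = 5/144
  weight(Z=1) = 7/36
  weight(Z=2) = 5/72
  weight(Z=3) = 5/144
Total weight = 5/144 + 7/36 + 5/72 + 5/144 = 1/3
P(Z=0 | obs) = 5/144 / 1/3 = 5/48
P(Z=1 | obs) = 7/36 / 1/3 = 7/12
P(Z=2 | obs) = 5/72 / 1/3 = 5/24
P(Z=3 | obs) = 5/144 / 1/3 = 5/48

P(Z = 1 | obs) = 7/12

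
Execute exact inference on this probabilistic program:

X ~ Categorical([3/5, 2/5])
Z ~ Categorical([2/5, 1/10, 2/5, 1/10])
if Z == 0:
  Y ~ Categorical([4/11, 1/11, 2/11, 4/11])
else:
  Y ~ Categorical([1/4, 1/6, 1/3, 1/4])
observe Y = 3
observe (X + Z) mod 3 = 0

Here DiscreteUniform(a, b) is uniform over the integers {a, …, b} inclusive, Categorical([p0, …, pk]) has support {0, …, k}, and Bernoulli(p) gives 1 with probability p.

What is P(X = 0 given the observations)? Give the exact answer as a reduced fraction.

P(X = 0 | obs) = 225/313

Enumerate traces; 3 have nonzero weight after conditioning:
  (X=0, Z=0, Y=3) weight 24/275
  (X=0, Z=3, Y=3) weight 3/200
  (X=1, Z=2, Y=3) weight 1/25
Group by X:
  weight(X=0) = 9/88
  weight(X=1) = 1/25
Total weight = 9/88 + 1/25 = 313/2200
P(X=0 | obs) = 9/88 / 313/2200 = 225/313
P(X=1 | obs) = 1/25 / 313/2200 = 88/313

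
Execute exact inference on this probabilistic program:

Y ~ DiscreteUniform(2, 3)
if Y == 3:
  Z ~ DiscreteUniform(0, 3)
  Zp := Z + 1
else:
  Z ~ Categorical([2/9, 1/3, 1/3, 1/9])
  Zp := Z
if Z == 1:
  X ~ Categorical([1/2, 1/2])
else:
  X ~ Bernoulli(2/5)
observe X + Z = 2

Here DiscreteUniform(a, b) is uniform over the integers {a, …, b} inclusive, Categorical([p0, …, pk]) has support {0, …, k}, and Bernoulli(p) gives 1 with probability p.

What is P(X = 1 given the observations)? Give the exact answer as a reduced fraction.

P(X = 1 | obs) = 5/11

Enumerate traces; 4 have nonzero weight after conditioning:
  (Y=2, Z=1, X=1) weight 1/12
  (Y=2, Z=2, X=0) weight 1/10
  (Y=3, Z=1, X=1) weight 1/16
  (Y=3, Z=2, X=0) weight 3/40
Group by X:
  weight(X=0) = 7/40
  weight(X=1) = 7/48
Total weight = 7/40 + 7/48 = 77/240
P(X=0 | obs) = 7/40 / 77/240 = 6/11
P(X=1 | obs) = 7/48 / 77/240 = 5/11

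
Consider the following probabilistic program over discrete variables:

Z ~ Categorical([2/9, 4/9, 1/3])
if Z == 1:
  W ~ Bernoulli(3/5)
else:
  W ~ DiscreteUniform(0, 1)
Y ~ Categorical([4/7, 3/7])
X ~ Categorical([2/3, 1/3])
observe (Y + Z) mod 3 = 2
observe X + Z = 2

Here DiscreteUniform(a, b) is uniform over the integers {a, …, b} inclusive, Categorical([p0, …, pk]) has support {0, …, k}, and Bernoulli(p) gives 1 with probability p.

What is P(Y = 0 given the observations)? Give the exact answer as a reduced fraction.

P(Y = 0 | obs) = 2/3

Enumerate traces; 4 have nonzero weight after conditioning:
  (Z=1, W=0, Y=1, X=1) weight 8/315
  (Z=1, W=1, Y=1, X=1) weight 4/105
  (Z=2, W=0, Y=0, X=0) weight 4/63
  (Z=2, W=1, Y=0, X=0) weight 4/63
Group by Y:
  weight(Y=0) = 8/63
  weight(Y=1) = 4/63
Total weight = 8/63 + 4/63 = 4/21
P(Y=0 | obs) = 8/63 / 4/21 = 2/3
P(Y=1 | obs) = 4/63 / 4/21 = 1/3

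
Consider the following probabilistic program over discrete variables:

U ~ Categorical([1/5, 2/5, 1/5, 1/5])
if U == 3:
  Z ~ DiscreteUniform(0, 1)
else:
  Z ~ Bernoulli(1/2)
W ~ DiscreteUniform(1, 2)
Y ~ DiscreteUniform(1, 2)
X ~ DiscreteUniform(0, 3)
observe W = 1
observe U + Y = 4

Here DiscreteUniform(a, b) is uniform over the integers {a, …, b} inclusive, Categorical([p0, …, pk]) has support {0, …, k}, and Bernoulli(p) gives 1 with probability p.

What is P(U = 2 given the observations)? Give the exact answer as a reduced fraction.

Enumerate traces; 16 have nonzero weight after conditioning:
  (U=2, Z=0, W=1, Y=2, X=0) weight 1/160
  (U=2, Z=0, W=1, Y=2, X=1) weight 1/160
  (U=2, Z=0, W=1, Y=2, X=2) weight 1/160
  (U=2, Z=0, W=1, Y=2, X=3) weight 1/160
  (U=2, Z=1, W=1, Y=2, X=0) weight 1/160
  (U=2, Z=1, W=1, Y=2, X=1) weight 1/160
  (U=2, Z=1, W=1, Y=2, X=2) weight 1/160
  (U=2, Z=1, W=1, Y=2, X=3) weight 1/160
  (U=3, Z=0, W=1, Y=1, X=0) weight 1/160
  … 7 more
Group by U:
  weight(U=2) = 1/20
  weight(U=3) = 1/20
Total weight = 1/20 + 1/20 = 1/10
P(U=2 | obs) = 1/20 / 1/10 = 1/2
P(U=3 | obs) = 1/20 / 1/10 = 1/2

P(U = 2 | obs) = 1/2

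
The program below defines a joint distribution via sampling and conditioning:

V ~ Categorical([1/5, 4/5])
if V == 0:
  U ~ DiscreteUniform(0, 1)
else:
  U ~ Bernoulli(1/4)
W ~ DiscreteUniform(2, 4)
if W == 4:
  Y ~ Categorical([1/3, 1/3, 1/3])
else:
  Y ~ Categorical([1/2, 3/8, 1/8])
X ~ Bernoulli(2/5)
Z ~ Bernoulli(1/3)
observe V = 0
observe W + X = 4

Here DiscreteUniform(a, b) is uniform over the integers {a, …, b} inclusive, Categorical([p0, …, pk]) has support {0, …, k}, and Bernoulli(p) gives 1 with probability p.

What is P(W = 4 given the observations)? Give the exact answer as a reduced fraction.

Enumerate traces; 24 have nonzero weight after conditioning:
  (V=0, U=0, W=3, Y=0, X=1, Z=0) weight 1/225
  (V=0, U=0, W=3, Y=0, X=1, Z=1) weight 1/450
  (V=0, U=0, W=3, Y=1, X=1, Z=0) weight 1/300
  (V=0, U=0, W=3, Y=1, X=1, Z=1) weight 1/600
  (V=0, U=0, W=3, Y=2, X=1, Z=0) weight 1/900
  (V=0, U=0, W=3, Y=2, X=1, Z=1) weight 1/1800
  (V=0, U=0, W=4, Y=0, X=0, Z=0) weight 1/225
  (V=0, U=0, W=4, Y=0, X=0, Z=1) weight 1/450
  … 16 more
Group by W:
  weight(W=3) = 2/75
  weight(W=4) = 1/25
Total weight = 2/75 + 1/25 = 1/15
P(W=3 | obs) = 2/75 / 1/15 = 2/5
P(W=4 | obs) = 1/25 / 1/15 = 3/5

P(W = 4 | obs) = 3/5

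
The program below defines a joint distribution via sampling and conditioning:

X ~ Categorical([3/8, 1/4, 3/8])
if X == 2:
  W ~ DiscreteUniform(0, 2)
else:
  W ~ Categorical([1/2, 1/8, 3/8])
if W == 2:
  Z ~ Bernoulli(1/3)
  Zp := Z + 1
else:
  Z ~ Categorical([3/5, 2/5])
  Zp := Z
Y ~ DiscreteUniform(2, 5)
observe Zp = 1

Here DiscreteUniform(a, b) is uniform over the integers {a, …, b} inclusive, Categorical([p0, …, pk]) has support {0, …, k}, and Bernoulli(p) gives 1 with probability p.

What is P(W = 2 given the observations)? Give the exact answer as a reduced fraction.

P(W = 2 | obs) = 115/238

Enumerate traces; 36 have nonzero weight after conditioning:
  (X=0, W=0, Z=1, Y=2) weight 3/160
  (X=0, W=0, Z=1, Y=3) weight 3/160
  (X=0, W=0, Z=1, Y=4) weight 3/160
  (X=0, W=0, Z=1, Y=5) weight 3/160
  (X=0, W=1, Z=1, Y=2) weight 3/640
  (X=0, W=1, Z=1, Y=3) weight 3/640
  (X=0, W=1, Z=1, Y=4) weight 3/640
  (X=0, W=1, Z=1, Y=5) weight 3/640
  (X=0, W=2, Z=0, Y=2) weight 3/128
  … 27 more
Group by W:
  weight(W=0) = 7/40
  weight(W=1) = 13/160
  weight(W=2) = 23/96
Total weight = 7/40 + 13/160 + 23/96 = 119/240
P(W=0 | obs) = 7/40 / 119/240 = 6/17
P(W=1 | obs) = 13/160 / 119/240 = 39/238
P(W=2 | obs) = 23/96 / 119/240 = 115/238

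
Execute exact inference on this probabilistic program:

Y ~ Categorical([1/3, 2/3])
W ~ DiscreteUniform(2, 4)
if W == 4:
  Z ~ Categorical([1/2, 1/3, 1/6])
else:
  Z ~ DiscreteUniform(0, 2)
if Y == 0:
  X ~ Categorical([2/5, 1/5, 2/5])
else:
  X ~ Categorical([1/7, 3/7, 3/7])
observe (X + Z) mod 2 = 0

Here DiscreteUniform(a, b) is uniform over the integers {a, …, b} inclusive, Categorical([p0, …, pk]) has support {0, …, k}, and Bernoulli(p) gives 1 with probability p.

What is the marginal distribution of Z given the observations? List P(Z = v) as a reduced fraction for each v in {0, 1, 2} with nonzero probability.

P(Z=0) = 238/519, P(Z=1) = 37/173, P(Z=2) = 170/519

Enumerate traces; 30 have nonzero weight after conditioning:
  (Y=0, W=2, Z=0, X=0) weight 2/135
  (Y=0, W=2, Z=0, X=2) weight 2/135
  (Y=0, W=2, Z=1, X=1) weight 1/135
  (Y=0, W=2, Z=2, X=0) weight 2/135
  (Y=0, W=2, Z=2, X=2) weight 2/135
  (Y=0, W=3, Z=0, X=0) weight 2/135
  (Y=0, W=3, Z=0, X=2) weight 2/135
  (Y=0, W=3, Z=1, X=1) weight 1/135
  … 22 more
Group by Z:
  weight(Z=0) = 34/135
  weight(Z=1) = 37/315
  weight(Z=2) = 34/189
Total weight = 34/135 + 37/315 + 34/189 = 173/315
P(Z=0 | obs) = 34/135 / 173/315 = 238/519
P(Z=1 | obs) = 37/315 / 173/315 = 37/173
P(Z=2 | obs) = 34/189 / 173/315 = 170/519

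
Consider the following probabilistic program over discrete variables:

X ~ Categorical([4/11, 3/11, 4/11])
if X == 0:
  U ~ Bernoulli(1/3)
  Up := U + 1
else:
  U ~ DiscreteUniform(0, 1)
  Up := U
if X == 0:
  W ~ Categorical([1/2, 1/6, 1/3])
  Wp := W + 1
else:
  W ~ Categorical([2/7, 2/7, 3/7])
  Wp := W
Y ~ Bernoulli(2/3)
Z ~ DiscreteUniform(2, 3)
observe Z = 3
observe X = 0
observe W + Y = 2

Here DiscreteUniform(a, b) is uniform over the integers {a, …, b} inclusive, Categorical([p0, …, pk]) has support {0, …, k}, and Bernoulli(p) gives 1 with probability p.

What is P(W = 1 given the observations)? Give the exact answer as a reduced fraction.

P(W = 1 | obs) = 1/2

Enumerate traces; 4 have nonzero weight after conditioning:
  (X=0, U=0, W=1, Y=1, Z=3) weight 4/297
  (X=0, U=0, W=2, Y=0, Z=3) weight 4/297
  (X=0, U=1, W=1, Y=1, Z=3) weight 2/297
  (X=0, U=1, W=2, Y=0, Z=3) weight 2/297
Group by W:
  weight(W=1) = 2/99
  weight(W=2) = 2/99
Total weight = 2/99 + 2/99 = 4/99
P(W=1 | obs) = 2/99 / 4/99 = 1/2
P(W=2 | obs) = 2/99 / 4/99 = 1/2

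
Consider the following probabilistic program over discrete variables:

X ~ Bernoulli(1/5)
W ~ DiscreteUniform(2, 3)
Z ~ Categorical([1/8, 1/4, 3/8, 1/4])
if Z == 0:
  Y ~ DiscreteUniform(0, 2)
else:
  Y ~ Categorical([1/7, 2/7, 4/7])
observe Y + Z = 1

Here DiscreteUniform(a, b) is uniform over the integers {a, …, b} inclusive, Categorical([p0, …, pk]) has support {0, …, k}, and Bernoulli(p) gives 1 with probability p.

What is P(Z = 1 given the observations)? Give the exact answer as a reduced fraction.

P(Z = 1 | obs) = 6/13

Enumerate traces; 8 have nonzero weight after conditioning:
  (X=0, W=2, Z=0, Y=1) weight 1/60
  (X=0, W=2, Z=1, Y=0) weight 1/70
  (X=0, W=3, Z=0, Y=1) weight 1/60
  (X=0, W=3, Z=1, Y=0) weight 1/70
  (X=1, W=2, Z=0, Y=1) weight 1/240
  (X=1, W=2, Z=1, Y=0) weight 1/280
  (X=1, W=3, Z=0, Y=1) weight 1/240
  (X=1, W=3, Z=1, Y=0) weight 1/280
Group by Z:
  weight(Z=0) = 1/24
  weight(Z=1) = 1/28
Total weight = 1/24 + 1/28 = 13/168
P(Z=0 | obs) = 1/24 / 13/168 = 7/13
P(Z=1 | obs) = 1/28 / 13/168 = 6/13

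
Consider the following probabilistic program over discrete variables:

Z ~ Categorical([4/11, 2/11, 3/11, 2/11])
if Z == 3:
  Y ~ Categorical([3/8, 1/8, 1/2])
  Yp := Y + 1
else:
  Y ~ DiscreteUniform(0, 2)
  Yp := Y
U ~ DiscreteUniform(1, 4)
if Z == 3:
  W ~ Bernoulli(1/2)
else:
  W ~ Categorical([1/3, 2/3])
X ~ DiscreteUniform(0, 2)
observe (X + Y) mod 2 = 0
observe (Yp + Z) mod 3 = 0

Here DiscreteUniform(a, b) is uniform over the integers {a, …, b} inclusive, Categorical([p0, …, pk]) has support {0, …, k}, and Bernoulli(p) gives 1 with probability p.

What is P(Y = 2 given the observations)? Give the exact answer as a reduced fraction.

P(Y = 2 | obs) = 10/21

Enumerate traces; 56 have nonzero weight after conditioning:
  (Z=0, Y=0, U=1, W=0, X=0) weight 1/297
  (Z=0, Y=0, U=1, W=0, X=2) weight 1/297
  (Z=0, Y=0, U=1, W=1, X=0) weight 2/297
  (Z=0, Y=0, U=1, W=1, X=2) weight 2/297
  (Z=0, Y=0, U=2, W=0, X=0) weight 1/297
  (Z=0, Y=0, U=2, W=0, X=2) weight 1/297
  (Z=0, Y=0, U=2, W=1, X=0) weight 2/297
  (Z=0, Y=0, U=2, W=1, X=2) weight 2/297
  (Z=1, Y=2, U=1, W=0, X=0) weight 1/594
  (Z=2, Y=1, U=1, W=0, X=1) weight 1/396
  … 46 more
Group by Y:
  weight(Y=0) = 8/99
  weight(Y=1) = 1/33
  weight(Y=2) = 10/99
Total weight = 8/99 + 1/33 + 10/99 = 7/33
P(Y=0 | obs) = 8/99 / 7/33 = 8/21
P(Y=1 | obs) = 1/33 / 7/33 = 1/7
P(Y=2 | obs) = 10/99 / 7/33 = 10/21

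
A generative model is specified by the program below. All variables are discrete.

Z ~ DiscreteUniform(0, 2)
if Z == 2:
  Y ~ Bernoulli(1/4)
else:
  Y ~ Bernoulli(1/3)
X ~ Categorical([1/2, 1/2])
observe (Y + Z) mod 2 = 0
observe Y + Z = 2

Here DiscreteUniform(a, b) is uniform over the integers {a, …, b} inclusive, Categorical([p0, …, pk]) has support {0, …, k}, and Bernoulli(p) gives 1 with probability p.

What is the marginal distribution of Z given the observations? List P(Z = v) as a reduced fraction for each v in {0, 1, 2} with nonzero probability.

P(Z=1) = 4/13, P(Z=2) = 9/13

Enumerate traces; 4 have nonzero weight after conditioning:
  (Z=1, Y=1, X=0) weight 1/18
  (Z=1, Y=1, X=1) weight 1/18
  (Z=2, Y=0, X=0) weight 1/8
  (Z=2, Y=0, X=1) weight 1/8
Group by Z:
  weight(Z=1) = 1/9
  weight(Z=2) = 1/4
Total weight = 1/9 + 1/4 = 13/36
P(Z=1 | obs) = 1/9 / 13/36 = 4/13
P(Z=2 | obs) = 1/4 / 13/36 = 9/13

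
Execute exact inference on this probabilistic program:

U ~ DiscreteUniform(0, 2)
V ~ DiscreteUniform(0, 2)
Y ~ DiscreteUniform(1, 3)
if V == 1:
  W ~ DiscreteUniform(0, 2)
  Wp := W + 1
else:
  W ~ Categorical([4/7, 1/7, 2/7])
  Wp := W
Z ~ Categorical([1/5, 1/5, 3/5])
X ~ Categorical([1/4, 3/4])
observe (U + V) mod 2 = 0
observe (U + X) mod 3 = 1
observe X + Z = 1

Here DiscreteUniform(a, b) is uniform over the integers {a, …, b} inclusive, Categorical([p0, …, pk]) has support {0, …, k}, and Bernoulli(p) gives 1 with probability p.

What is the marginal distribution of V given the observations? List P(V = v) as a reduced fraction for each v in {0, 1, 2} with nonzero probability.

Enumerate traces; 27 have nonzero weight after conditioning:
  (U=0, V=0, Y=1, W=0, Z=0, X=1) weight 1/315
  (U=0, V=0, Y=1, W=1, Z=0, X=1) weight 1/1260
  (U=0, V=0, Y=1, W=2, Z=0, X=1) weight 1/630
  (U=0, V=0, Y=2, W=0, Z=0, X=1) weight 1/315
  (U=0, V=0, Y=2, W=1, Z=0, X=1) weight 1/1260
  (U=0, V=0, Y=2, W=2, Z=0, X=1) weight 1/630
  (U=0, V=0, Y=3, W=0, Z=0, X=1) weight 1/315
  (U=0, V=0, Y=3, W=1, Z=0, X=1) weight 1/1260
  (U=0, V=2, Y=1, W=0, Z=0, X=1) weight 1/315
  (U=1, V=1, Y=1, W=0, Z=1, X=0) weight 1/1620
  … 17 more
Group by V:
  weight(V=0) = 1/60
  weight(V=1) = 1/180
  weight(V=2) = 1/60
Total weight = 1/60 + 1/180 + 1/60 = 7/180
P(V=0 | obs) = 1/60 / 7/180 = 3/7
P(V=1 | obs) = 1/180 / 7/180 = 1/7
P(V=2 | obs) = 1/60 / 7/180 = 3/7

P(V=0) = 3/7, P(V=1) = 1/7, P(V=2) = 3/7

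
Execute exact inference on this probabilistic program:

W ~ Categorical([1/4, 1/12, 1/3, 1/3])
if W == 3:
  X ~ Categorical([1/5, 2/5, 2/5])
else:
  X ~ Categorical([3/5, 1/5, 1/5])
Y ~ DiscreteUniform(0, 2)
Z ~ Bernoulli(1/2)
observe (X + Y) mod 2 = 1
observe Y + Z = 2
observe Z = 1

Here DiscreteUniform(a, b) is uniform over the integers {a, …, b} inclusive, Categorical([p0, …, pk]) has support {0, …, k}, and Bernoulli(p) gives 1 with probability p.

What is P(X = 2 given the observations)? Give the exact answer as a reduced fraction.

Enumerate traces; 8 have nonzero weight after conditioning:
  (W=0, X=0, Y=1, Z=1) weight 1/40
  (W=0, X=2, Y=1, Z=1) weight 1/120
  (W=1, X=0, Y=1, Z=1) weight 1/120
  (W=1, X=2, Y=1, Z=1) weight 1/360
  (W=2, X=0, Y=1, Z=1) weight 1/30
  (W=2, X=2, Y=1, Z=1) weight 1/90
  (W=3, X=0, Y=1, Z=1) weight 1/90
  (W=3, X=2, Y=1, Z=1) weight 1/45
Group by X:
  weight(X=0) = 7/90
  weight(X=2) = 2/45
Total weight = 7/90 + 2/45 = 11/90
P(X=0 | obs) = 7/90 / 11/90 = 7/11
P(X=2 | obs) = 2/45 / 11/90 = 4/11

P(X = 2 | obs) = 4/11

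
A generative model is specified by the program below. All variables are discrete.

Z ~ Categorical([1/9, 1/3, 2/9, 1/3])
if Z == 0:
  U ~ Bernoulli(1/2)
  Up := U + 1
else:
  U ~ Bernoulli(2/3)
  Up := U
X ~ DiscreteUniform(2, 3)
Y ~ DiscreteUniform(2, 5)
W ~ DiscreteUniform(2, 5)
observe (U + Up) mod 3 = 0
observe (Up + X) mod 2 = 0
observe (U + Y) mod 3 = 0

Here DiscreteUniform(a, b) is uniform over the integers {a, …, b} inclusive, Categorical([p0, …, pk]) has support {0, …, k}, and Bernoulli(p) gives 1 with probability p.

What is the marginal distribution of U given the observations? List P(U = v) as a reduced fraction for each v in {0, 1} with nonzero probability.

Enumerate traces; 20 have nonzero weight after conditioning:
  (Z=0, U=1, X=2, Y=2, W=2) weight 1/576
  (Z=0, U=1, X=2, Y=2, W=3) weight 1/576
  (Z=0, U=1, X=2, Y=2, W=4) weight 1/576
  (Z=0, U=1, X=2, Y=2, W=5) weight 1/576
  (Z=0, U=1, X=2, Y=5, W=2) weight 1/576
  (Z=0, U=1, X=2, Y=5, W=3) weight 1/576
  (Z=0, U=1, X=2, Y=5, W=4) weight 1/576
  (Z=0, U=1, X=2, Y=5, W=5) weight 1/576
  (Z=1, U=0, X=2, Y=3, W=2) weight 1/288
  … 11 more
Group by U:
  weight(U=0) = 1/27
  weight(U=1) = 1/72
Total weight = 1/27 + 1/72 = 11/216
P(U=0 | obs) = 1/27 / 11/216 = 8/11
P(U=1 | obs) = 1/72 / 11/216 = 3/11

P(U=0) = 8/11, P(U=1) = 3/11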